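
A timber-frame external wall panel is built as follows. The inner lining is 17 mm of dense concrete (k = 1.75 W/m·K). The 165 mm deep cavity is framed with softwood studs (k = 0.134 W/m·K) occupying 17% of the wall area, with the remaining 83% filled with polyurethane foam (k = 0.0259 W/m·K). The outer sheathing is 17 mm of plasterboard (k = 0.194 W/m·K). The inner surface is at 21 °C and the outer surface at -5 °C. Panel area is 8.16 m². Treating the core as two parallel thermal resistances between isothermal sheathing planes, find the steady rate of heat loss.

Q ≈ 55.5 W

Sheathing layers in series; stud and cavity paths in parallel between them.
R_inner = 0.017/(1.75×8.16) = 0.00119 K/W
R_stud  = 0.165/(0.134×0.17×8.16) = 0.8876 K/W
R_cav   = 0.165/(0.0259×0.83×8.16) = 0.9406 K/W
1/R_core = 1/R_stud + 1/R_cav → R_core = 0.4567 K/W
R_outer = 0.017/(0.194×8.16) = 0.01074 K/W
R_total = 0.4686 K/W
Q = ΔT/R_total = 26/0.4686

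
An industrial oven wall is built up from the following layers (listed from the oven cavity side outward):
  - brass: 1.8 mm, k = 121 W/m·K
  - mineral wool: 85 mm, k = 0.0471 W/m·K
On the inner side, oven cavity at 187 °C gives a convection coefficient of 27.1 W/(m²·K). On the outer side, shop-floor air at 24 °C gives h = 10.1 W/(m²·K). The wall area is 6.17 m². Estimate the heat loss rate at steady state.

Series thermal resistances:
R_inner film = 1/(h_i·A) = 1/(27.1×6.17) = 0.005981 K/W
R_brass = L/(kA) = 0.0018/(121×6.17) = 2.411×10^-6 K/W
R_mineral wool = L/(kA) = 0.085/(0.0471×6.17) = 0.2925 K/W
R_outer film = 1/(h_o·A) = 1/(10.1×6.17) = 0.01605 K/W
R_total = 0.3145 K/W
Q = ΔT / R_total = 163 / 0.3145

Q ≈ 518 W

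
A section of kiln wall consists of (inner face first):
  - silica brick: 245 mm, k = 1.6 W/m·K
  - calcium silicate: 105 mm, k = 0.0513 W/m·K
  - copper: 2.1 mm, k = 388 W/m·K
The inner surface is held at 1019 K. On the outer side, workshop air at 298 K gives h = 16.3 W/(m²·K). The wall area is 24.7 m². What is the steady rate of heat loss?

Q ≈ 7880 W

Model the wall as resistances in series:
R_silica brick = L/(kA) = 0.245/(1.6×24.7) = 0.006199 K/W
R_calcium silicate = L/(kA) = 0.105/(0.0513×24.7) = 0.08287 K/W
R_copper = L/(kA) = 0.0021/(388×24.7) = 2.191×10^-7 K/W
R_outer film = 1/(h_o·A) = 1/(16.3×24.7) = 0.002484 K/W
R_total = 0.09155 K/W
Q = ΔT / R_total = 721 / 0.09155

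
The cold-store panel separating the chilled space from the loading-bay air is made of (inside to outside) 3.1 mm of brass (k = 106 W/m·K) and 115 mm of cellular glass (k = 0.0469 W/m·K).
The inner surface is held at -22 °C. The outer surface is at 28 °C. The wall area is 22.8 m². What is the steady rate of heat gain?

Q ≈ 465 W

Model the wall as resistances in series:
R_brass = L/(kA) = 0.0031/(106×22.8) = 1.283×10^-6 K/W
R_cellular glass = L/(kA) = 0.115/(0.0469×22.8) = 0.1075 K/W
R_total = 0.1075 K/W
Q = ΔT / R_total = 50 / 0.1075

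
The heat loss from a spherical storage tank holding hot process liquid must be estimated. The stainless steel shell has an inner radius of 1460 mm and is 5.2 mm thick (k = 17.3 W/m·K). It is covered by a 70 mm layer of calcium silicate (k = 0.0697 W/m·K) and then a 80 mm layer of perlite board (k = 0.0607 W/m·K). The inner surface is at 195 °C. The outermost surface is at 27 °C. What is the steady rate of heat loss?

Spherical conduction: R = (1/r_in − 1/r_out)/(4πk) per layer; series-sum.
R_stainless steel shell = (1/1.46 − 1/1.4652)/(4π×17.3) = 1.118×10^-5 K/W
R_calcium silicate = (1/1.4652 − 1/1.5352)/(4π×0.0697) = 0.03553 K/W
R_perlite board = (1/1.5352 − 1/1.6152)/(4π×0.0607) = 0.0423 K/W
R_total = 0.07784 K/W
Q = ΔT/R_total = 168/0.07784

Q ≈ 2160 W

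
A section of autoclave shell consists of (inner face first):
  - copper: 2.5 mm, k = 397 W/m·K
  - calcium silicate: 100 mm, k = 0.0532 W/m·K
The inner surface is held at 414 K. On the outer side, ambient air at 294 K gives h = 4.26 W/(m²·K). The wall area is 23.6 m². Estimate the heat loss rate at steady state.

Q ≈ 1340 W

Model the wall as resistances in series:
R_copper = L/(kA) = 0.0025/(397×23.6) = 2.668×10^-7 K/W
R_calcium silicate = L/(kA) = 0.1/(0.0532×23.6) = 0.07965 K/W
R_outer film = 1/(h_o·A) = 1/(4.26×23.6) = 0.009947 K/W
R_total = 0.0896 K/W
Q = ΔT / R_total = 120 / 0.0896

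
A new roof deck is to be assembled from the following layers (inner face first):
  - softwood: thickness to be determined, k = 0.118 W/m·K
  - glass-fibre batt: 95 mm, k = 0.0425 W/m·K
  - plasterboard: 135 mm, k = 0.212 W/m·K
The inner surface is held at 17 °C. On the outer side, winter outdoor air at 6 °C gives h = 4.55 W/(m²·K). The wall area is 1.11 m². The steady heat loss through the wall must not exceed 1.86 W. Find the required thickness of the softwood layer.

Model the wall as resistances in series:
R_glass-fibre batt = L/(kA) = 0.095/(0.0425×1.11) = 2.014 K/W
R_plasterboard = L/(kA) = 0.135/(0.212×1.11) = 0.5737 K/W
R_outer film = 1/(h_o·A) = 1/(4.55×1.11) = 0.198 K/W
Sum of the known resistances R_other = 2.785 K/W
Required total resistance R_tot = ΔT/Q_allow = 11/1.86 = 5.914 K/W
R_softwood = R_tot − R_other = 3.129 K/W
L = R·k·A = 3.129×0.118×1.11

L ≈ 410 mm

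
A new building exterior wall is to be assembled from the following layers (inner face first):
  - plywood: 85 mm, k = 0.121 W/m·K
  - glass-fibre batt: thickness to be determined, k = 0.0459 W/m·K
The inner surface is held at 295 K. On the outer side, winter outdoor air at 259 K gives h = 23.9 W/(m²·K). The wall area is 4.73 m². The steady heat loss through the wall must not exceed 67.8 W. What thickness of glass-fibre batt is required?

Series thermal resistances:
R_plywood = L/(kA) = 0.085/(0.121×4.73) = 0.1485 K/W
R_outer film = 1/(h_o·A) = 1/(23.9×4.73) = 0.008846 K/W
Sum of the known resistances R_other = 0.1574 K/W
Required total resistance R_tot = ΔT/Q_allow = 36/67.8 = 0.531 K/W
R_glass-fibre batt = R_tot − R_other = 0.3736 K/W
L = R·k·A = 0.3736×0.0459×4.73

L ≈ 81.1 mm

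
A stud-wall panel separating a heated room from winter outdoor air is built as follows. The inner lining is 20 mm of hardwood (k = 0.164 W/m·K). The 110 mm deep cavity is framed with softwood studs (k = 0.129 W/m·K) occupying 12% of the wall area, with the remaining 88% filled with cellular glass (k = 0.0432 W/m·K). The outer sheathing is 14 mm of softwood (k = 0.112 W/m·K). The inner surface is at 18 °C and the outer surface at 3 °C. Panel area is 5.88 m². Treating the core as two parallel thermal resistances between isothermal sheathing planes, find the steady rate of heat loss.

Sheathing layers in series; stud and cavity paths in parallel between them.
R_inner = 0.02/(0.164×5.88) = 0.02074 K/W
R_stud  = 0.11/(0.129×0.12×5.88) = 1.208 K/W
R_cav   = 0.11/(0.0432×0.88×5.88) = 0.4921 K/W
1/R_core = 1/R_stud + 1/R_cav → R_core = 0.3497 K/W
R_outer = 0.014/(0.112×5.88) = 0.02126 K/W
R_total = 0.3917 K/W
Q = ΔT/R_total = 15/0.3917

Q ≈ 38.3 W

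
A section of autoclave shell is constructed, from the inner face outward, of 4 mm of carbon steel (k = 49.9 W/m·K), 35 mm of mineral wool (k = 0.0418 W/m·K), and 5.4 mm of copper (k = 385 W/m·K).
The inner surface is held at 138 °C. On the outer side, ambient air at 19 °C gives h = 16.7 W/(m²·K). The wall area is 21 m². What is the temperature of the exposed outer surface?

Treating each layer as a thermal resistance in series:
R_carbon steel = L/(kA) = 0.004/(49.9×21) = 3.817×10^-6 K/W
R_mineral wool = L/(kA) = 0.035/(0.0418×21) = 0.03987 K/W
R_copper = L/(kA) = 0.0054/(385×21) = 6.679×10^-7 K/W
R_outer film = 1/(h_o·A) = 1/(16.7×21) = 0.002851 K/W
R_total = 0.04273 K/W;  Q = ΔT/R_total = 119/0.04273 = 2785 W
T_interface = T_inner − Q·ΣR(inner→interface) = 138 − 2790×0.03988

T ≈ 26.9 °C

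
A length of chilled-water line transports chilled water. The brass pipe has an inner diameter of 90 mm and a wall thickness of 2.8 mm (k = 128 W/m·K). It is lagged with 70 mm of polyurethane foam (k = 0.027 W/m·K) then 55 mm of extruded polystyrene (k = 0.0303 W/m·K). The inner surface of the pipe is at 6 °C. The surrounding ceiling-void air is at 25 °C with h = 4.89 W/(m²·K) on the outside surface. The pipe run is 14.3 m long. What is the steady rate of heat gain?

Radial resistances (cylindrical: R_cond = ln(r_o/r_i)/(2πkL), R_conv = 1/(h·2πrL)):
R_brass pipe wall = ln(47.8/45)/(2π×128×14.3) = 5.249×10^-6 K/W
R_polyurethane foam = ln(117.8/47.8)/(2π×0.027×14.3) = 0.3718 K/W
R_extruded polystyrene = ln(172.8/117.8)/(2π×0.0303×14.3) = 0.1407 K/W
R_outer film = 1/(h_o·2πr_oL) = 1/(4.89×2π×0.1728×14.3) = 0.01317 K/W
R_total = 0.5257 K/W
Q = ΔT/R_total = 19/0.5257

Q ≈ 36.1 W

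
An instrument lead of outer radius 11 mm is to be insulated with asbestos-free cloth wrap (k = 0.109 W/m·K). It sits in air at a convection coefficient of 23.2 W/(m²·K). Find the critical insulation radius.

For a cylinder r_cr = k/h = 0.109/23.2
r_cr = 4.7 mm; since the bare radius (11 mm) is above r_cr, any added insulation will reduce heat loss.

r_cr ≈ 4.7 mm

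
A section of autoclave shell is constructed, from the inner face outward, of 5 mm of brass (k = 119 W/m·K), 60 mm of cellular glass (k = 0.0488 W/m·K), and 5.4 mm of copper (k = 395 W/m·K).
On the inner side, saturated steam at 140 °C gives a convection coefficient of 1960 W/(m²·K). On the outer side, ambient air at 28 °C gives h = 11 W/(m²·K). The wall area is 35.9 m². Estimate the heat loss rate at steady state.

Q ≈ 3040 W

Using the resistance-network approach (series):
R_inner film = 1/(h_i·A) = 1/(1960×35.9) = 1.421×10^-5 K/W
R_brass = L/(kA) = 0.005/(119×35.9) = 1.17×10^-6 K/W
R_cellular glass = L/(kA) = 0.06/(0.0488×35.9) = 0.03425 K/W
R_copper = L/(kA) = 0.0054/(395×35.9) = 3.808×10^-7 K/W
R_outer film = 1/(h_o·A) = 1/(11×35.9) = 0.002532 K/W
R_total = 0.0368 K/W
Q = ΔT / R_total = 112 / 0.0368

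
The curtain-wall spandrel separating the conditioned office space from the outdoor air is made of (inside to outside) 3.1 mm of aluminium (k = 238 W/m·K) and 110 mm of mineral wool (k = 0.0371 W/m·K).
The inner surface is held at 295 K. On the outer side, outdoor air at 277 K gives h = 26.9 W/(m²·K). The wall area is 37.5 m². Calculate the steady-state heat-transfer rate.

Using the resistance-network approach (series):
R_aluminium = L/(kA) = 0.0031/(238×37.5) = 3.473×10^-7 K/W
R_mineral wool = L/(kA) = 0.11/(0.0371×37.5) = 0.07907 K/W
R_outer film = 1/(h_o·A) = 1/(26.9×37.5) = 9.913×10^-4 K/W
R_total = 0.08006 K/W
Q = ΔT / R_total = 18 / 0.08006

Q ≈ 225 W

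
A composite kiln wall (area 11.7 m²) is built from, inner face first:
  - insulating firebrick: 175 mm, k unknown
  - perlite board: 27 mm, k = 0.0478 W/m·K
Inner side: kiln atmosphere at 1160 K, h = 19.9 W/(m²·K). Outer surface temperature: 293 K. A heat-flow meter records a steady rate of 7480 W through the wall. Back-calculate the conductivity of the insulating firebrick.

Series thermal resistances:
R_inner film = 1/(h_i·A) = 1/(19.9×11.7) = 0.004295 K/W
R_perlite board = L/(kA) = 0.027/(0.0478×11.7) = 0.04828 K/W
Sum of known resistances R_other = 0.05257 K/W
Total R = ΔT/Q = 867/7480 = 0.1159 K/W
R_insulating firebrick = R_total − R_other = 0.06334 K/W
k = L/(R·A) = 0.175/(0.06334×11.7)

k ≈ 0.236 W/(m·K)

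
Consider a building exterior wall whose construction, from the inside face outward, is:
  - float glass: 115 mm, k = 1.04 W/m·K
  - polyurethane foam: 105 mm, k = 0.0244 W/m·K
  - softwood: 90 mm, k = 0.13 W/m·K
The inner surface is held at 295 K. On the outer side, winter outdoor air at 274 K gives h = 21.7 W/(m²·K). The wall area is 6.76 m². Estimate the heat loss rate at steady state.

Q ≈ 27.6 W

Using the resistance-network approach (series):
R_float glass = L/(kA) = 0.115/(1.04×6.76) = 0.01636 K/W
R_polyurethane foam = L/(kA) = 0.105/(0.0244×6.76) = 0.6366 K/W
R_softwood = L/(kA) = 0.09/(0.13×6.76) = 0.1024 K/W
R_outer film = 1/(h_o·A) = 1/(21.7×6.76) = 0.006817 K/W
R_total = 0.7622 K/W
Q = ΔT / R_total = 21 / 0.7622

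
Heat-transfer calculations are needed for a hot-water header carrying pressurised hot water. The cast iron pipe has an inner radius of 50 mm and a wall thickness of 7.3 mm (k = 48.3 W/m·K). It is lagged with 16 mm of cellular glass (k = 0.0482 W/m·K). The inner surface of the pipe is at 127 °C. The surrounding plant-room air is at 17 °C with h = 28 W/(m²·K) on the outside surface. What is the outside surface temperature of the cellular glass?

Treating each annulus and film as a series resistance:
R_cast iron pipe wall = ln(57.3/50)/(2π×48.3×1) = 4.491×10^-4 K/W
R_cellular glass = ln(73.3/57.3)/(2π×0.0482×1) = 0.8131 K/W
R_outer film = 1/(h_o·2πr_oL) = 1/(28×2π×0.0733×1) = 0.07755 K/W
R_total = 0.8911 K/W
Q = ΔT/R_total = 110/0.8911
Q = 123 W/m
T_interface = T_inner − Q·ΣR(inner→interface) = 127 − 123×0.8136

T ≈ 26.6 °C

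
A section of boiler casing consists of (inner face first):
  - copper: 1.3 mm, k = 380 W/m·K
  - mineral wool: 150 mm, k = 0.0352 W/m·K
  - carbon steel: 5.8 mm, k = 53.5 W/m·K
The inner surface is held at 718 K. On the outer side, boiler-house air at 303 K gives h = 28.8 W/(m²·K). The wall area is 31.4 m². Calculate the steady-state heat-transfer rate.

Thermal resistances in series:
R_copper = L/(kA) = 0.0013/(380×31.4) = 1.09×10^-7 K/W
R_mineral wool = L/(kA) = 0.15/(0.0352×31.4) = 0.1357 K/W
R_carbon steel = L/(kA) = 0.0058/(53.5×31.4) = 3.453×10^-6 K/W
R_outer film = 1/(h_o·A) = 1/(28.8×31.4) = 0.001106 K/W
R_total = 0.1368 K/W
Q = ΔT / R_total = 415 / 0.1368

Q ≈ 3030 W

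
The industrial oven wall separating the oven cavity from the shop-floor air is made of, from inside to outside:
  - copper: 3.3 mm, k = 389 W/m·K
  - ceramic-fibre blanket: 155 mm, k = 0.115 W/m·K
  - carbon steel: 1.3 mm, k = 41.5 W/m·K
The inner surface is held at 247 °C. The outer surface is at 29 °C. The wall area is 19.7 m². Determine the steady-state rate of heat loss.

Treating each layer as a thermal resistance in series:
R_copper = L/(kA) = 0.0033/(389×19.7) = 4.306×10^-7 K/W
R_ceramic-fibre blanket = L/(kA) = 0.155/(0.115×19.7) = 0.06842 K/W
R_carbon steel = L/(kA) = 0.0013/(41.5×19.7) = 1.59×10^-6 K/W
R_total = 0.06842 K/W
Q = ΔT / R_total = 218 / 0.06842

Q ≈ 3190 W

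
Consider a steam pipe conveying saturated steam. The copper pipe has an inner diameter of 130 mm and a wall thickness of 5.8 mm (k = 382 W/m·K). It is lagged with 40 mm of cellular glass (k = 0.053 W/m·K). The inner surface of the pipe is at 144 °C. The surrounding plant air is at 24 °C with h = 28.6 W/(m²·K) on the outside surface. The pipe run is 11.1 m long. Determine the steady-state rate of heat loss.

Q ≈ 955 W

Cylindrical conduction, so R = ln(r₂/r₁)/(2πkL) per layer, in series:
R_copper pipe wall = ln(70.8/65)/(2π×382×11.1) = 3.208×10^-6 K/W
R_cellular glass = ln(110.8/70.8)/(2π×0.053×11.1) = 0.1212 K/W
R_outer film = 1/(h_o·2πr_oL) = 1/(28.6×2π×0.1108×11.1) = 0.004525 K/W
R_total = 0.1257 K/W
Q = ΔT/R_total = 120/0.1257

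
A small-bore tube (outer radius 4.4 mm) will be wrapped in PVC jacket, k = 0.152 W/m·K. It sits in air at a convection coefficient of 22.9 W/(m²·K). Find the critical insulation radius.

r_cr ≈ 6.64 mm

For a cylinder r_cr = k/h = 0.152/22.9
r_cr = 6.64 mm; since the bare radius (4.4 mm) is below r_cr, adding a thin layer of insulation will *increase* heat loss.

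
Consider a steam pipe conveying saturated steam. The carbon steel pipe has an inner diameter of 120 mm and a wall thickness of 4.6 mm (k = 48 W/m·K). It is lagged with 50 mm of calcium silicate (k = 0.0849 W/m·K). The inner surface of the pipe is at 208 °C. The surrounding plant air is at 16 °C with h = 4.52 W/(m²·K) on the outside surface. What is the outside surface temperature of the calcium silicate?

T ≈ 58.7 °C

For a radial system each layer contributes R = ln(r_out/r_in)/(2πkL); films add R = 1/(hA).
R_carbon steel pipe wall = ln(64.6/60)/(2π×48×1) = 2.449×10^-4 K/W
R_calcium silicate = ln(114.6/64.6)/(2π×0.0849×1) = 1.075 K/W
R_outer film = 1/(h_o·2πr_oL) = 1/(4.52×2π×0.1146×1) = 0.3073 K/W
R_total = 1.382 K/W
Q = ΔT/R_total = 192/1.382
Q = 139 W/m
T_interface = T_inner − Q·ΣR(inner→interface) = 208 − 139×1.075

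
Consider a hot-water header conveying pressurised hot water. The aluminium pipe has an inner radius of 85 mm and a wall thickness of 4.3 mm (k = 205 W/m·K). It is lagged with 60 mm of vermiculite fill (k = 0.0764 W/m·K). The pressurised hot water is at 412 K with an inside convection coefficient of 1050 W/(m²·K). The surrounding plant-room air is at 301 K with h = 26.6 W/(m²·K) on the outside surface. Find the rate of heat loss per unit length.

q′ ≈ 99.8 W/m

Per-layer cylindrical resistances, series-summed:
R_inner film = 1/(h_i·2πr₁L) = 1/(1050×2π×0.085×1) = 0.001783 K/W
R_aluminium pipe wall = ln(89.3/85)/(2π×205×1) = 3.831×10^-5 K/W
R_vermiculite fill = ln(149.3/89.3)/(2π×0.0764×1) = 1.071 K/W
R_outer film = 1/(h_o·2πr_oL) = 1/(26.6×2π×0.1493×1) = 0.04008 K/W
R_total = 1.113 K/W
Q = ΔT/R_total = 111/1.113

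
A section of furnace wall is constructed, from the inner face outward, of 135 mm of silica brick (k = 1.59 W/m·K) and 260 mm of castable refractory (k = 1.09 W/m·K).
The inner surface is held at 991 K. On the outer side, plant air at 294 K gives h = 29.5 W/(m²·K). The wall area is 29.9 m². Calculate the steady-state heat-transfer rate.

Model the wall as resistances in series:
R_silica brick = L/(kA) = 0.135/(1.59×29.9) = 0.00284 K/W
R_castable refractory = L/(kA) = 0.26/(1.09×29.9) = 0.007978 K/W
R_outer film = 1/(h_o·A) = 1/(29.5×29.9) = 0.001134 K/W
R_total = 0.01195 K/W
Q = ΔT / R_total = 697 / 0.01195

Q ≈ 58300 W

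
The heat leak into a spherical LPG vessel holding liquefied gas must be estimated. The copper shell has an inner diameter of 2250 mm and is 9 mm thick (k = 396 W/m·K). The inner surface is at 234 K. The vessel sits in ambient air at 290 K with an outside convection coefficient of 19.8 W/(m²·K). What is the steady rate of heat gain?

Q ≈ 17900 W

Radial (spherical) resistances in series:
R_copper shell = (1/1.125 − 1/1.134)/(4π×396) = 1.418×10^-6 K/W
R_outer film = 1/(h·4πr_o²) = 1/(19.8×4π×1.134²) = 0.003125 K/W
R_total = 0.003127 K/W
Q = ΔT/R_total = 56/0.003127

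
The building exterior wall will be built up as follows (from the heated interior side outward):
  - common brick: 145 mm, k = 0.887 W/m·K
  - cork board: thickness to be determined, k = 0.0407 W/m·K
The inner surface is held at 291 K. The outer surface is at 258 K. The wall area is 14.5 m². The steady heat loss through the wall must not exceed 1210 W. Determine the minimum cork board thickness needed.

Thermal resistances in series:
R_common brick = L/(kA) = 0.145/(0.887×14.5) = 0.01127 K/W
Sum of the known resistances R_other = 0.01127 K/W
Required total resistance R_tot = ΔT/Q_allow = 33/1210 = 0.02727 K/W
R_cork board = R_tot − R_other = 0.016 K/W
L = R·k·A = 0.016×0.0407×14.5

L ≈ 9.44 mm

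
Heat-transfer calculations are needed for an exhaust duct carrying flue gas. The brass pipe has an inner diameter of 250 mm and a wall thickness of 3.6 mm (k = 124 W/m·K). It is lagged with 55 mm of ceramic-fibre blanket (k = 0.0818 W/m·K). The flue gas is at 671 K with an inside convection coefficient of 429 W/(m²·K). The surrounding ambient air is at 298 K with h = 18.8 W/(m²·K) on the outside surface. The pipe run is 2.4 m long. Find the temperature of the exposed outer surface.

T ≈ 321 K

Treating each annulus and film as a series resistance:
R_inner film = 1/(h_i·2πr₁L) = 1/(429×2π×0.125×2.4) = 0.001237 K/W
R_brass pipe wall = ln(128.6/125)/(2π×124×2.4) = 1.518×10^-5 K/W
R_ceramic-fibre blanket = ln(183.6/128.6)/(2π×0.0818×2.4) = 0.2886 K/W
R_outer film = 1/(h_o·2πr_oL) = 1/(18.8×2π×0.1836×2.4) = 0.01921 K/W
R_total = 0.3091 K/W
Q = ΔT/R_total = 373/0.3091
Q = 1210 W
T_interface = T_inner − Q·ΣR(inner→interface) = 671 − 1210×0.2899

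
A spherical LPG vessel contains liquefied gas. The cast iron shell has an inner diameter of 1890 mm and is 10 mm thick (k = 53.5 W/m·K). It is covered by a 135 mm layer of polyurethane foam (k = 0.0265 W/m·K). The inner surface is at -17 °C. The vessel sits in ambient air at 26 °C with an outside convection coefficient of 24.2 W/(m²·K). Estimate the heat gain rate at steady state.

For a spherical shell R = (1/r₁ − 1/r₂)/(4πk); film R = 1/(h·4πr²). In series:
R_cast iron shell = (1/0.945 − 1/0.955)/(4π×53.5) = 1.648×10^-5 K/W
R_polyurethane foam = (1/0.955 − 1/1.09)/(4π×0.0265) = 0.3894 K/W
R_outer film = 1/(h·4πr_o²) = 1/(24.2×4π×1.09²) = 0.002768 K/W
R_total = 0.3922 K/W
Q = ΔT/R_total = 43/0.3922

Q ≈ 110 W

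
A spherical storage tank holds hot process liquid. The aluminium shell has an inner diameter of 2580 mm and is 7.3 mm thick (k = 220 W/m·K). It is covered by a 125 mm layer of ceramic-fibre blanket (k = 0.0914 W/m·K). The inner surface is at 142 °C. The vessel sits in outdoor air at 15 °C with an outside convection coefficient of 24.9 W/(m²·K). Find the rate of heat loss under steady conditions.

Q ≈ 2100 W

Spherical conduction: R = (1/r_in − 1/r_out)/(4πk) per layer; series-sum.
R_aluminium shell = (1/1.29 − 1/1.2973)/(4π×220) = 1.578×10^-6 K/W
R_ceramic-fibre blanket = (1/1.2973 − 1/1.4223)/(4π×0.0914) = 0.05898 K/W
R_outer film = 1/(h·4πr_o²) = 1/(24.9×4π×1.4223²) = 0.00158 K/W
R_total = 0.06056 K/W
Q = ΔT/R_total = 127/0.06056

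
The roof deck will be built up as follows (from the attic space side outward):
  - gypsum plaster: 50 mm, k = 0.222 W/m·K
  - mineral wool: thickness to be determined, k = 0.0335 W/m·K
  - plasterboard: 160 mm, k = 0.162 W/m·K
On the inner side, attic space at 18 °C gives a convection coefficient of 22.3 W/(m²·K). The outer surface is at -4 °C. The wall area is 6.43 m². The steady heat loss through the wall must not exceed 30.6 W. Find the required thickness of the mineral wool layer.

L ≈ 113 mm

Treating each layer as a thermal resistance in series:
R_inner film = 1/(h_i·A) = 1/(22.3×6.43) = 0.006974 K/W
R_gypsum plaster = L/(kA) = 0.05/(0.222×6.43) = 0.03503 K/W
R_plasterboard = L/(kA) = 0.16/(0.162×6.43) = 0.1536 K/W
Sum of the known resistances R_other = 0.1956 K/W
Required total resistance R_tot = ΔT/Q_allow = 22/30.6 = 0.719 K/W
R_mineral wool = R_tot − R_other = 0.5234 K/W
L = R·k·A = 0.5234×0.0335×6.43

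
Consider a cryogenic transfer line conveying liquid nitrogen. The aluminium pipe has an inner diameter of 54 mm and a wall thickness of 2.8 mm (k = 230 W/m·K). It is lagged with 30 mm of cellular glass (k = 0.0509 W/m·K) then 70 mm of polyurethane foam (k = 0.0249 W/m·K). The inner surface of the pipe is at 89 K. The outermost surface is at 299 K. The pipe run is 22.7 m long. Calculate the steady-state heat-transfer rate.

Cylindrical conduction, so R = ln(r₂/r₁)/(2πkL) per layer, in series:
R_aluminium pipe wall = ln(29.8/27)/(2π×230×22.7) = 3.008×10^-6 K/W
R_cellular glass = ln(59.8/29.8)/(2π×0.0509×22.7) = 0.09594 K/W
R_polyurethane foam = ln(129.8/59.8)/(2π×0.0249×22.7) = 0.2182 K/W
R_total = 0.3142 K/W
Q = ΔT/R_total = 210/0.3142

Q ≈ 668 W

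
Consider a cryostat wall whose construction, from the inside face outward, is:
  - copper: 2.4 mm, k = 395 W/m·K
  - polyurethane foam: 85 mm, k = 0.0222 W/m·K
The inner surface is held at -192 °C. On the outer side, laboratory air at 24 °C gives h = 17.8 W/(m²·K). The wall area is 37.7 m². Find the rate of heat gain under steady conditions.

Q ≈ 2100 W

Model the wall as resistances in series:
R_copper = L/(kA) = 0.0024/(395×37.7) = 1.612×10^-7 K/W
R_polyurethane foam = L/(kA) = 0.085/(0.0222×37.7) = 0.1016 K/W
R_outer film = 1/(h_o·A) = 1/(17.8×37.7) = 0.00149 K/W
R_total = 0.1031 K/W
Q = ΔT / R_total = 216 / 0.1031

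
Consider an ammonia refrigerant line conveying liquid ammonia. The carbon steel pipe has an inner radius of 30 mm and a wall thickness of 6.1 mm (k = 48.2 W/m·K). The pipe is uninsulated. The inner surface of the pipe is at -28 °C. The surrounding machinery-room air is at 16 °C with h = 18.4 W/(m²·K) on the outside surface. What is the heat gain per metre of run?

q′ ≈ 183 W/m

Treating each annulus and film as a series resistance:
R_carbon steel pipe wall = ln(36.1/30)/(2π×48.2×1) = 6.112×10^-4 K/W
R_outer film = 1/(h_o·2πr_oL) = 1/(18.4×2π×0.0361×1) = 0.2396 K/W
R_total = 0.2402 K/W
Q = ΔT/R_total = 44/0.2402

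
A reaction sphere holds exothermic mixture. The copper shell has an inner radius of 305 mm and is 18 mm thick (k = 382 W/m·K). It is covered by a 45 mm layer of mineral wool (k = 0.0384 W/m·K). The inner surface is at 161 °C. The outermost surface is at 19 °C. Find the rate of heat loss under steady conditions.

For a spherical shell R = (1/r₁ − 1/r₂)/(4πk); film R = 1/(h·4πr²). In series:
R_copper shell = (1/0.305 − 1/0.323)/(4π×382) = 3.806×10^-5 K/W
R_mineral wool = (1/0.323 − 1/0.368)/(4π×0.0384) = 0.7846 K/W
R_total = 0.7846 K/W
Q = ΔT/R_total = 142/0.7846

Q ≈ 181 W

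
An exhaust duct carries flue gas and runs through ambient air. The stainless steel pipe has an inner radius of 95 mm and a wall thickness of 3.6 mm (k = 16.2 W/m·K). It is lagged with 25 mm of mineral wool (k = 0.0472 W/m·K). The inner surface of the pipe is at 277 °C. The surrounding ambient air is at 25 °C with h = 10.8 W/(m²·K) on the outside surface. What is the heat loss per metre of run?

q′ ≈ 286 W/m

Per-layer cylindrical resistances, series-summed:
R_stainless steel pipe wall = ln(98.6/95)/(2π×16.2×1) = 3.654×10^-4 K/W
R_mineral wool = ln(123.6/98.6)/(2π×0.0472×1) = 0.762 K/W
R_outer film = 1/(h_o·2πr_oL) = 1/(10.8×2π×0.1236×1) = 0.1192 K/W
R_total = 0.8816 K/W
Q = ΔT/R_total = 252/0.8816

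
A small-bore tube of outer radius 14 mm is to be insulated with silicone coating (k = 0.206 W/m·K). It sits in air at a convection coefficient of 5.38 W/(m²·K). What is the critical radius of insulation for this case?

r_cr ≈ 38.3 mm

For a cylinder r_cr = k/h = 0.206/5.38
r_cr = 38.3 mm; since the bare radius (14 mm) is below r_cr, adding a thin layer of insulation will *increase* heat loss.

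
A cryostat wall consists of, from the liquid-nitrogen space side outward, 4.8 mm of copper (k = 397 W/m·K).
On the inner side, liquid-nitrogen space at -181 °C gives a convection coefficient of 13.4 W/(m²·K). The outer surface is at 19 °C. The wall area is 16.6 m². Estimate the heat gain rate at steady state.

Using the resistance-network approach (series):
R_inner film = 1/(h_i·A) = 1/(13.4×16.6) = 0.004496 K/W
R_copper = L/(kA) = 0.0048/(397×16.6) = 7.284×10^-7 K/W
R_total = 0.004496 K/W
Q = ΔT / R_total = 200 / 0.004496

Q ≈ 44500 W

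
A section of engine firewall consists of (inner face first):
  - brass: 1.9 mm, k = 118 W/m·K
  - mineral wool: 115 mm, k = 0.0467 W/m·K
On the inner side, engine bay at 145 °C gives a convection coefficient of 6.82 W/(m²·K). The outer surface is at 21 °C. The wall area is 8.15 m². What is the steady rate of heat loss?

Q ≈ 387 W

Using the resistance-network approach (series):
R_inner film = 1/(h_i·A) = 1/(6.82×8.15) = 0.01799 K/W
R_brass = L/(kA) = 0.0019/(118×8.15) = 1.976×10^-6 K/W
R_mineral wool = L/(kA) = 0.115/(0.0467×8.15) = 0.3022 K/W
R_total = 0.3201 K/W
Q = ΔT / R_total = 124 / 0.3201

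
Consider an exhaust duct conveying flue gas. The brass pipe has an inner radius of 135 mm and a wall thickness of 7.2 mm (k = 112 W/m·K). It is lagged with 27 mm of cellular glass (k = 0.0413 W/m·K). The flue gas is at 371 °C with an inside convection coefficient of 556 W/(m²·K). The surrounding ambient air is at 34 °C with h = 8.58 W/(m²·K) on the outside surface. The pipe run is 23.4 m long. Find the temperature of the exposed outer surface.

T ≈ 81.3 °C

For a radial system each layer contributes R = ln(r_out/r_in)/(2πkL); films add R = 1/(hA).
R_inner film = 1/(h_i·2πr₁L) = 1/(556×2π×0.135×23.4) = 9.061×10^-5 K/W
R_brass pipe wall = ln(142.2/135)/(2π×112×23.4) = 3.155×10^-6 K/W
R_cellular glass = ln(169.2/142.2)/(2π×0.0413×23.4) = 0.02863 K/W
R_outer film = 1/(h_o·2πr_oL) = 1/(8.58×2π×0.1692×23.4) = 0.004685 K/W
R_total = 0.03341 K/W
Q = ΔT/R_total = 337/0.03341
Q = 10100 W
T_interface = T_inner − Q·ΣR(inner→interface) = 371 − 10100×0.02872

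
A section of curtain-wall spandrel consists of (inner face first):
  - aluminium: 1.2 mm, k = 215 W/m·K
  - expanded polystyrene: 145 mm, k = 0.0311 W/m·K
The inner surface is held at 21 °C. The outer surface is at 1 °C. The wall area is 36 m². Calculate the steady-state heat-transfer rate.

Series thermal resistances:
R_aluminium = L/(kA) = 0.0012/(215×36) = 1.55×10^-7 K/W
R_expanded polystyrene = L/(kA) = 0.145/(0.0311×36) = 0.1295 K/W
R_total = 0.1295 K/W
Q = ΔT / R_total = 20 / 0.1295

Q ≈ 154 W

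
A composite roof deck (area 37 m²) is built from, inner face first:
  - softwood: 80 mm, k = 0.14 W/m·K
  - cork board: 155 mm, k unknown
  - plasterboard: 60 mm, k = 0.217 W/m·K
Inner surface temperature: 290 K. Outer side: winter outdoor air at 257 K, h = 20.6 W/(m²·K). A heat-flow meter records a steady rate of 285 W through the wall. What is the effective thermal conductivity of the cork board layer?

k ≈ 0.0458 W/(m·K)

Thermal resistances in series:
R_softwood = L/(kA) = 0.08/(0.14×37) = 0.01544 K/W
R_plasterboard = L/(kA) = 0.06/(0.217×37) = 0.007473 K/W
R_outer film = 1/(h_o·A) = 1/(20.6×37) = 0.001312 K/W
Sum of known resistances R_other = 0.02423 K/W
Total R = ΔT/Q = 33/285 = 0.1158 K/W
R_cork board = R_total − R_other = 0.09156 K/W
k = L/(R·A) = 0.155/(0.09156×37)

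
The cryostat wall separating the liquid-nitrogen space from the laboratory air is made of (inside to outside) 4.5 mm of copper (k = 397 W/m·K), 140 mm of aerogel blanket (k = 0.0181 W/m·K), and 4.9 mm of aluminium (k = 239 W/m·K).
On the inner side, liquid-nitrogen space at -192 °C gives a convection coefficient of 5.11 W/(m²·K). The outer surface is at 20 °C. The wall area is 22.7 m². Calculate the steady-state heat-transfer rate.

Q ≈ 607 W

Model the wall as resistances in series:
R_inner film = 1/(h_i·A) = 1/(5.11×22.7) = 0.008621 K/W
R_copper = L/(kA) = 0.0045/(397×22.7) = 4.993×10^-7 K/W
R_aerogel blanket = L/(kA) = 0.14/(0.0181×22.7) = 0.3407 K/W
R_aluminium = L/(kA) = 0.0049/(239×22.7) = 9.032×10^-7 K/W
R_total = 0.3494 K/W
Q = ΔT / R_total = 212 / 0.3494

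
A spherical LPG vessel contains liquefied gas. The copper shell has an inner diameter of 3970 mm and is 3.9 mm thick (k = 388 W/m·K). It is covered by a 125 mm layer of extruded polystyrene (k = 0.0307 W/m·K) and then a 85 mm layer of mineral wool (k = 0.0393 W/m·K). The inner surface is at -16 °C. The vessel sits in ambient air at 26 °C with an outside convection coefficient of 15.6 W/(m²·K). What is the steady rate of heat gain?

Radial (spherical) resistances in series:
R_copper shell = (1/1.985 − 1/1.9889)/(4π×388) = 2.026×10^-7 K/W
R_extruded polystyrene = (1/1.9889 − 1/2.1139)/(4π×0.0307) = 0.07707 K/W
R_mineral wool = (1/2.1139 − 1/2.1989)/(4π×0.0393) = 0.03703 K/W
R_outer film = 1/(h·4πr_o²) = 1/(15.6×4π×2.1989²) = 0.001055 K/W
R_total = 0.1151 K/W
Q = ΔT/R_total = 42/0.1151

Q ≈ 365 W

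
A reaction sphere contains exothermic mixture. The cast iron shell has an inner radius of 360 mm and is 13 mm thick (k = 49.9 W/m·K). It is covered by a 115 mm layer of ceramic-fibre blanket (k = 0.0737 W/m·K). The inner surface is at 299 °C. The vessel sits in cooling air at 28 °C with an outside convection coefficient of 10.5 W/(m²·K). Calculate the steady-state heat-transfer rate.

Each spherical layer contributes R = (1/r_i − 1/r_o)/(4πk):
R_cast iron shell = (1/0.36 − 1/0.373)/(4π×49.9) = 1.544×10^-4 K/W
R_ceramic-fibre blanket = (1/0.373 − 1/0.488)/(4π×0.0737) = 0.6822 K/W
R_outer film = 1/(h·4πr_o²) = 1/(10.5×4π×0.488²) = 0.03182 K/W
R_total = 0.7141 K/W
Q = ΔT/R_total = 271/0.7141

Q ≈ 379 W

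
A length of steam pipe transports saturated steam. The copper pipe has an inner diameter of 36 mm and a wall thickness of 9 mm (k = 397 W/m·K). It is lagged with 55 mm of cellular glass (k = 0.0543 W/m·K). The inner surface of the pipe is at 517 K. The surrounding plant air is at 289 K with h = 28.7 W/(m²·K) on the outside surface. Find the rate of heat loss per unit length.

q′ ≈ 68.6 W/m

Per-layer cylindrical resistances, series-summed:
R_copper pipe wall = ln(27/18)/(2π×397×1) = 1.625×10^-4 K/W
R_cellular glass = ln(82/27)/(2π×0.0543×1) = 3.256 K/W
R_outer film = 1/(h_o·2πr_oL) = 1/(28.7×2π×0.082×1) = 0.06763 K/W
R_total = 3.324 K/W
Q = ΔT/R_total = 228/3.324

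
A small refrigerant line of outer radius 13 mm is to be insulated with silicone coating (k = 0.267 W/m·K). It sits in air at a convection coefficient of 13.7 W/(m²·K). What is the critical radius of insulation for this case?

For a cylinder r_cr = k/h = 0.267/13.7
r_cr = 19.5 mm; since the bare radius (13 mm) is below r_cr, adding a thin layer of insulation will *increase* heat loss.

r_cr ≈ 19.5 mm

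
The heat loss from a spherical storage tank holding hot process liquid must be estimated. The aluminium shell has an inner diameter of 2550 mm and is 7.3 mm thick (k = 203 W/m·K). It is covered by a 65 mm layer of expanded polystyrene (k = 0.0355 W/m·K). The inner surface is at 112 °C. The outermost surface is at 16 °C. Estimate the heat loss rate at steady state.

For a spherical shell R = (1/r₁ − 1/r₂)/(4πk); film R = 1/(h·4πr²). In series:
R_aluminium shell = (1/1.275 − 1/1.2823)/(4π×203) = 1.75×10^-6 K/W
R_expanded polystyrene = (1/1.2823 − 1/1.3473)/(4π×0.0355) = 0.08434 K/W
R_total = 0.08434 K/W
Q = ΔT/R_total = 96/0.08434

Q ≈ 1140 W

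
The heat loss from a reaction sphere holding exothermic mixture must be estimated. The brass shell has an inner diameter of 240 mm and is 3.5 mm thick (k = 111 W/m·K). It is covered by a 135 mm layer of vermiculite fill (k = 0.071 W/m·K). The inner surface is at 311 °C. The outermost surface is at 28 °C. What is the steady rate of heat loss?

Q ≈ 59.7 W

Each spherical layer contributes R = (1/r_i − 1/r_o)/(4πk):
R_brass shell = (1/0.12 − 1/0.1235)/(4π×111) = 1.693×10^-4 K/W
R_vermiculite fill = (1/0.1235 − 1/0.2585)/(4π×0.071) = 4.74 K/W
R_total = 4.74 K/W
Q = ΔT/R_total = 283/4.74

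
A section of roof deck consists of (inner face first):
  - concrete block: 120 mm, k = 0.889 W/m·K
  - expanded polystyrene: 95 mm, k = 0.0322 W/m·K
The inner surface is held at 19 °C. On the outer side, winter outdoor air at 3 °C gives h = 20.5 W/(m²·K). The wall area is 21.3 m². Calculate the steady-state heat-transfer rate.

Series thermal resistances:
R_concrete block = L/(kA) = 0.12/(0.889×21.3) = 0.006337 K/W
R_expanded polystyrene = L/(kA) = 0.095/(0.0322×21.3) = 0.1385 K/W
R_outer film = 1/(h_o·A) = 1/(20.5×21.3) = 0.00229 K/W
R_total = 0.1471 K/W
Q = ΔT / R_total = 16 / 0.1471

Q ≈ 109 W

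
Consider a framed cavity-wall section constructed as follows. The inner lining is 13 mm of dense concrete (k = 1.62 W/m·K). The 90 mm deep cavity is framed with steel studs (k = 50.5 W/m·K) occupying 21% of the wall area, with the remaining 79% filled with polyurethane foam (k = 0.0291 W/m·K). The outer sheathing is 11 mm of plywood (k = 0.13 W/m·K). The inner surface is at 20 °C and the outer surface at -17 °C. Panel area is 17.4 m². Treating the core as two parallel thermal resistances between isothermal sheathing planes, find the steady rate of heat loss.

Sheathing layers in series; stud and cavity paths in parallel between them.
R_inner = 0.013/(1.62×17.4) = 4.612×10^-4 K/W
R_stud  = 0.09/(50.5×0.21×17.4) = 4.877×10^-4 K/W
R_cav   = 0.09/(0.0291×0.79×17.4) = 0.225 K/W
1/R_core = 1/R_stud + 1/R_cav → R_core = 4.867×10^-4 K/W
R_outer = 0.011/(0.13×17.4) = 0.004863 K/W
R_total = 0.005811 K/W
Q = ΔT/R_total = 37/0.005811

Q ≈ 6370 W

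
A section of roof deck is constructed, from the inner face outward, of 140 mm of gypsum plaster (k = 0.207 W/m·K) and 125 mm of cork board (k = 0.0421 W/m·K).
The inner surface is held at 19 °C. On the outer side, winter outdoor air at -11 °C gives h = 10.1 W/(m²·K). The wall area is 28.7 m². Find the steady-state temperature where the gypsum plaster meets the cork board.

T ≈ 13.6 °C

Series thermal resistances:
R_gypsum plaster = L/(kA) = 0.14/(0.207×28.7) = 0.02357 K/W
R_cork board = L/(kA) = 0.125/(0.0421×28.7) = 0.1035 K/W
R_outer film = 1/(h_o·A) = 1/(10.1×28.7) = 0.00345 K/W
R_total = 0.1305 K/W;  Q = ΔT/R_total = 30/0.1305 = 229.9 W
T_interface = T_inner − Q·ΣR(inner→interface) = 19 − 230×0.02357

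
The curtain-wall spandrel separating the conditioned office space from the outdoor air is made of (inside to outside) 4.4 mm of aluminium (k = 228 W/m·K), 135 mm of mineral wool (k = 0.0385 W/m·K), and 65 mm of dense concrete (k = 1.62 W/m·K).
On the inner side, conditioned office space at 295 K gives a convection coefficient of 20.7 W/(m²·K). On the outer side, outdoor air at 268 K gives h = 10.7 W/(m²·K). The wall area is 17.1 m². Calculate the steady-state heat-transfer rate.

Thermal resistances in series:
R_inner film = 1/(h_i·A) = 1/(20.7×17.1) = 0.002825 K/W
R_aluminium = L/(kA) = 0.0044/(228×17.1) = 1.129×10^-6 K/W
R_mineral wool = L/(kA) = 0.135/(0.0385×17.1) = 0.2051 K/W
R_dense concrete = L/(kA) = 0.065/(1.62×17.1) = 0.002346 K/W
R_outer film = 1/(h_o·A) = 1/(10.7×17.1) = 0.005465 K/W
R_total = 0.2157 K/W
Q = ΔT / R_total = 27 / 0.2157

Q ≈ 125 W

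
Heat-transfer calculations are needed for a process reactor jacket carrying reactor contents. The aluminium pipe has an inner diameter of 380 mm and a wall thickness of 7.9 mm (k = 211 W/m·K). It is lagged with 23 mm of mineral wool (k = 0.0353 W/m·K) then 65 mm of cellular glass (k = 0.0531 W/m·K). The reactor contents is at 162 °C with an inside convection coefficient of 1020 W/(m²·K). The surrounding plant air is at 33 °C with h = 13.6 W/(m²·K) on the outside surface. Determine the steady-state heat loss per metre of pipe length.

Treating each annulus and film as a series resistance:
R_inner film = 1/(h_i·2πr₁L) = 1/(1020×2π×0.19×1) = 8.212×10^-4 K/W
R_aluminium pipe wall = ln(197.9/190)/(2π×211×1) = 3.073×10^-5 K/W
R_mineral wool = ln(220.9/197.9)/(2π×0.0353×1) = 0.4957 K/W
R_cellular glass = ln(285.9/220.9)/(2π×0.0531×1) = 0.7731 K/W
R_outer film = 1/(h_o·2πr_oL) = 1/(13.6×2π×0.2859×1) = 0.04093 K/W
R_total = 1.311 K/W
Q = ΔT/R_total = 129/1.311

q′ ≈ 98.4 W/m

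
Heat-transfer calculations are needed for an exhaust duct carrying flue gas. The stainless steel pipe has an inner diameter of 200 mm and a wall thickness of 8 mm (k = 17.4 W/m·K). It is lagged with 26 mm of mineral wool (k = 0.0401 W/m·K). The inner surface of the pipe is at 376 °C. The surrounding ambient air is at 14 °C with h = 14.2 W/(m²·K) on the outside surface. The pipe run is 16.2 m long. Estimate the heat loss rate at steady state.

Q ≈ 6240 W

Per-layer cylindrical resistances, series-summed:
R_stainless steel pipe wall = ln(108/100)/(2π×17.4×16.2) = 4.345×10^-5 K/W
R_mineral wool = ln(134/108)/(2π×0.0401×16.2) = 0.05285 K/W
R_outer film = 1/(h_o·2πr_oL) = 1/(14.2×2π×0.134×16.2) = 0.005163 K/W
R_total = 0.05805 K/W
Q = ΔT/R_total = 362/0.05805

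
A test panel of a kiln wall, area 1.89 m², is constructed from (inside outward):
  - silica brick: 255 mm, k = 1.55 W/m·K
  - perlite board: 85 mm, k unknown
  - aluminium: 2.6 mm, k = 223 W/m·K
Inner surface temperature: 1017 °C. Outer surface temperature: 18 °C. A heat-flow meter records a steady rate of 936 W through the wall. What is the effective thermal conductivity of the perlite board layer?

k ≈ 0.0459 W/(m·K)

Model the wall as resistances in series:
R_silica brick = L/(kA) = 0.255/(1.55×1.89) = 0.08705 K/W
R_aluminium = L/(kA) = 0.0026/(223×1.89) = 6.169×10^-6 K/W
Sum of known resistances R_other = 0.08705 K/W
Total R = ΔT/Q = 999/936 = 1.067 K/W
R_perlite board = R_total − R_other = 0.9803 K/W
k = L/(R·A) = 0.085/(0.9803×1.89)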